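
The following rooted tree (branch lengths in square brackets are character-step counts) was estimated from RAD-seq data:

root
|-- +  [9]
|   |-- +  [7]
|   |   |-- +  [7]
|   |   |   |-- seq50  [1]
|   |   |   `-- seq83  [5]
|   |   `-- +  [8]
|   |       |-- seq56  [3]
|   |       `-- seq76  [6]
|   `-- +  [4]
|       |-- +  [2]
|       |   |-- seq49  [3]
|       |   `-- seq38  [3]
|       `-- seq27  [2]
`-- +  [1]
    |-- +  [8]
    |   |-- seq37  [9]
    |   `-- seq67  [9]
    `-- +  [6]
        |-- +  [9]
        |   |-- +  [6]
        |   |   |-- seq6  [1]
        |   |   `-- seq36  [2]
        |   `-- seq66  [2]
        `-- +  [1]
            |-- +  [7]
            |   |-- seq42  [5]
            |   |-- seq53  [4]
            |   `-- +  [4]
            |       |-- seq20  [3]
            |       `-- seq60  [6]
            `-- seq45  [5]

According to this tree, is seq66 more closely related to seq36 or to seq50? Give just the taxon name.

The MRCA of seq66 and seq36 subtends ((seq6,seq36),seq66) (3 taxa).
The MRCA of seq66 and seq50 is the root, subtending the entire tree (17 taxa).
The first is nested inside the second, so seq66 shares a more recent common ancestor with seq36.

seq36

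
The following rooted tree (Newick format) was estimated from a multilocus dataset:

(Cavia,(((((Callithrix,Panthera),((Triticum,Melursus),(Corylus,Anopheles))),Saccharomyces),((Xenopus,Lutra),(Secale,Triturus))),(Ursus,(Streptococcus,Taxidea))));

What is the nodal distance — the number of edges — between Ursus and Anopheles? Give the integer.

The MRCA of Ursus and Anopheles is the node subtending (((((Callithrix,Panthera),((Triticum,Melursus),(Corylus,Anopheles))),Saccharomyces),((Xenopus,Lutra),(Secale,Triturus))),(Ursus,(Streptococcus,Taxidea))).
From Ursus up to that node: 2 branches. From Anopheles up to the same node: 6 branches. Total: 2 + 6 = 8.

8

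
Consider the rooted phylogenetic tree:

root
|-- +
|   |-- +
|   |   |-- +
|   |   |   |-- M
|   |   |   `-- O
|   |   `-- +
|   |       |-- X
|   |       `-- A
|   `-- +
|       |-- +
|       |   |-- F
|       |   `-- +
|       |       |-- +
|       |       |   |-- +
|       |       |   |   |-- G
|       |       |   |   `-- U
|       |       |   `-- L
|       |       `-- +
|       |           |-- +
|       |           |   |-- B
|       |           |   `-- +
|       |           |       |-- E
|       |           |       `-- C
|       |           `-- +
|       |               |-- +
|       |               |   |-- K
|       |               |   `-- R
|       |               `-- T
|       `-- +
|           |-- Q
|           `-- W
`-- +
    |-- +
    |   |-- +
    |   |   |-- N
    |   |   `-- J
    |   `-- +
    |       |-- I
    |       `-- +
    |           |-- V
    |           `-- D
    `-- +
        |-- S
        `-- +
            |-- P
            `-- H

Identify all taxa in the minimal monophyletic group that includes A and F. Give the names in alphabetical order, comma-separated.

A, B, C, E, F, G, K, L, M, O, Q, R, T, U, W, X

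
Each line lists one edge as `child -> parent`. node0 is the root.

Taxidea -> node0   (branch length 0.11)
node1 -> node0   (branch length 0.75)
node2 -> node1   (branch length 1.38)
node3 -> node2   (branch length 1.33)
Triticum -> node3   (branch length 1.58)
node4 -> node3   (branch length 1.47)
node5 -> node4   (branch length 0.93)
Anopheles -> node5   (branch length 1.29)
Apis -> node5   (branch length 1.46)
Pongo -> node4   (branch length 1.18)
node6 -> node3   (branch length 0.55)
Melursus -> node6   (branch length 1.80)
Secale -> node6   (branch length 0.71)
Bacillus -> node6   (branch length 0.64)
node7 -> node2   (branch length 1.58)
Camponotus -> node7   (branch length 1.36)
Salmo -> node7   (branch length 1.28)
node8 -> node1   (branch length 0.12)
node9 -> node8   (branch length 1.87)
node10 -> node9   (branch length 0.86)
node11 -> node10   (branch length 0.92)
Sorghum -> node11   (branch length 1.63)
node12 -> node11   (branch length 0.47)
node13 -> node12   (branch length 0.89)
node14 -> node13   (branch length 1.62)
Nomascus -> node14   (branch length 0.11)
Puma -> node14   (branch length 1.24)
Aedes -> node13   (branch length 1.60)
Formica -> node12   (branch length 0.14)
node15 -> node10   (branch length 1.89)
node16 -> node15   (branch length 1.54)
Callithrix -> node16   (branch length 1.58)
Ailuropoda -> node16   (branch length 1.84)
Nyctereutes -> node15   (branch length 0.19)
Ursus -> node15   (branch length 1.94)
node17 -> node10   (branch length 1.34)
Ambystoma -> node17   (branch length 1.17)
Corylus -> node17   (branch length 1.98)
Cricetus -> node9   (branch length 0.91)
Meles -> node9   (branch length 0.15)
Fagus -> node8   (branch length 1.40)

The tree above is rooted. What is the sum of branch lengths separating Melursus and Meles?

7.20

The path runs Melursus → … → MRCA → … → Meles; the MRCA is the node subtending (((Triticum,((Anopheles,Apis),Pongo),(Melursus,Secale,Bacillus)),(Camponotus,Salmo)),((((Sorghum,(((Nomascus,Puma),Aedes),Formica)),((Callithrix,Ailuropoda),Nyctereutes,Ursus),(Ambystoma,Corylus)),Cricetus,Meles),Fagus)).
Branch lengths along that path: 1.80 + 0.55 + 1.33 + 1.38 + 0.12 + 1.87 + 0.15 = 7.20.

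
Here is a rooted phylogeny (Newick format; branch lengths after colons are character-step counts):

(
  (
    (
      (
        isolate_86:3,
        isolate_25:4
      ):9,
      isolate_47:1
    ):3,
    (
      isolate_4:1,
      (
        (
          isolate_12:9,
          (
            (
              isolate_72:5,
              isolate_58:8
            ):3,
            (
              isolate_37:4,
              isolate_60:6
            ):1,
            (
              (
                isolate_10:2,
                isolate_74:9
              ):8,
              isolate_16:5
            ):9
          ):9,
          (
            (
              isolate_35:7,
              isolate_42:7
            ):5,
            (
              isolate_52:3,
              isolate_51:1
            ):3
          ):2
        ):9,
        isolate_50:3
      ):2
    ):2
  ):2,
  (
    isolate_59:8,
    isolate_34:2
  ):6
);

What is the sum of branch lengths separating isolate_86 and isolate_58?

48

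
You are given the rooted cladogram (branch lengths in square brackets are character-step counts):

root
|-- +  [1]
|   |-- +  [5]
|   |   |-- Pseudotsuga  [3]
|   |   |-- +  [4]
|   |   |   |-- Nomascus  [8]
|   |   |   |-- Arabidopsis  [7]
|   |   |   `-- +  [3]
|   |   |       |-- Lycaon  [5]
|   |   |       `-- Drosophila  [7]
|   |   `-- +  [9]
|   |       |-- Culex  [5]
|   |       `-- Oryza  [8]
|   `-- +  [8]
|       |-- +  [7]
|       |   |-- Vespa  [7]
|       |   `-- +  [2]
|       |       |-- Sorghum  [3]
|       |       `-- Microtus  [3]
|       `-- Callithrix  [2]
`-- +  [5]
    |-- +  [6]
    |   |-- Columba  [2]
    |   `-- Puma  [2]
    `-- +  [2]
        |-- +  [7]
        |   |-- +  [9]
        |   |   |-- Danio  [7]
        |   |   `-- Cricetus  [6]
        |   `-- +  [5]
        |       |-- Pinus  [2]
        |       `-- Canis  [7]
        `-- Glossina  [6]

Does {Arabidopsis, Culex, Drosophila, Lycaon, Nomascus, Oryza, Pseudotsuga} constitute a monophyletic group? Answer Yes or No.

The most recent common ancestor of these taxa subtends (Pseudotsuga,(Nomascus,Arabidopsis,(Lycaon,Drosophila)),(Culex,Oryza)).
That clade has exactly 7 tips — every listed taxon and nothing else — so the group is monophyletic.

Yes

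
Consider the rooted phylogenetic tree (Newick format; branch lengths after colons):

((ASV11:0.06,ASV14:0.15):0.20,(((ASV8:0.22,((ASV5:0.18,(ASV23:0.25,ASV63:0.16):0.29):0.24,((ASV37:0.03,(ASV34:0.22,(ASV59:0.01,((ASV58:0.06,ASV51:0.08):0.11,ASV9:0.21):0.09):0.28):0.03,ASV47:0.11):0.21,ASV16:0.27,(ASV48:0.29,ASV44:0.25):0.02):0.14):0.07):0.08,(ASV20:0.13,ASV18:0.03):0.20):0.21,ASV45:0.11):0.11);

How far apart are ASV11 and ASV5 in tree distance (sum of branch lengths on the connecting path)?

1.15

The path runs ASV11 → … → MRCA → … → ASV5; the MRCA is the root of the tree.
Branch lengths along that path: 0.06 + 0.20 + 0.11 + 0.21 + 0.08 + 0.07 + 0.24 + 0.18 = 1.15.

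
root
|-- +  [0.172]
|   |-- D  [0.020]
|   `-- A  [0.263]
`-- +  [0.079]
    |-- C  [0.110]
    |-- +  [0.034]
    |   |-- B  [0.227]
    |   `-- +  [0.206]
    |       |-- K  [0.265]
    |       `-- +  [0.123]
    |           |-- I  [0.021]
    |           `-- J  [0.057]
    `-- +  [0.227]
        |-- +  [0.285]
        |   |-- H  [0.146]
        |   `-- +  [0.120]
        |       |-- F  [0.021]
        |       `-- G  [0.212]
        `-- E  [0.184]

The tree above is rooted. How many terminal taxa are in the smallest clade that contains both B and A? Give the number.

The MRCA of B and A is the root, so the clade is the entire tree.
That clade contains 11 terminal taxa: A, B, C, D, E, F, G, H, I, J, K.

11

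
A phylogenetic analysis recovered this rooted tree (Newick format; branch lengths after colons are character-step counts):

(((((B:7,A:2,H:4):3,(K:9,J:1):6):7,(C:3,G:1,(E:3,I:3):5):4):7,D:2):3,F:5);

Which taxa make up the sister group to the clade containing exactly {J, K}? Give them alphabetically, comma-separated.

The clade containing exactly {J, K} attaches to the tree at the node subtending ((B,A,H),(K,J)).
The other lineage descending from that same node — the sister group — is (B,A,H); its 3 tips in alphabetical order are the answer.

A, B, H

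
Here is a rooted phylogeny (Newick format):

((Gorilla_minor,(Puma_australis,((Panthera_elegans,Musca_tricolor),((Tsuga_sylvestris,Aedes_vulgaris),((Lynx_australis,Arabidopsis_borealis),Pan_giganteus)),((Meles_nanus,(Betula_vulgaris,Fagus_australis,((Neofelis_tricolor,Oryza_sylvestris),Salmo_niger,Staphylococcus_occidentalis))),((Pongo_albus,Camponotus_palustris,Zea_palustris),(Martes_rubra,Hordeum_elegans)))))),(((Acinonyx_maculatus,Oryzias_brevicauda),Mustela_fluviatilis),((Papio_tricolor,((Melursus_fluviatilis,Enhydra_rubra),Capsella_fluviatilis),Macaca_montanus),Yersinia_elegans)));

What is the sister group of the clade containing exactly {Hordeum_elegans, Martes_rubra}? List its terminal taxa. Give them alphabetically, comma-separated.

Camponotus_palustris, Pongo_albus, Zea_palustris

The clade containing exactly {Hordeum_elegans, Martes_rubra} attaches to the tree at the node subtending ((Pongo_albus,Camponotus_palustris,Zea_palustris),(Martes_rubra,Hordeum_elegans)).
The other lineage descending from that same node — the sister group — is (Pongo_albus,Camponotus_palustris,Zea_palustris); its 3 tips in alphabetical order are the answer.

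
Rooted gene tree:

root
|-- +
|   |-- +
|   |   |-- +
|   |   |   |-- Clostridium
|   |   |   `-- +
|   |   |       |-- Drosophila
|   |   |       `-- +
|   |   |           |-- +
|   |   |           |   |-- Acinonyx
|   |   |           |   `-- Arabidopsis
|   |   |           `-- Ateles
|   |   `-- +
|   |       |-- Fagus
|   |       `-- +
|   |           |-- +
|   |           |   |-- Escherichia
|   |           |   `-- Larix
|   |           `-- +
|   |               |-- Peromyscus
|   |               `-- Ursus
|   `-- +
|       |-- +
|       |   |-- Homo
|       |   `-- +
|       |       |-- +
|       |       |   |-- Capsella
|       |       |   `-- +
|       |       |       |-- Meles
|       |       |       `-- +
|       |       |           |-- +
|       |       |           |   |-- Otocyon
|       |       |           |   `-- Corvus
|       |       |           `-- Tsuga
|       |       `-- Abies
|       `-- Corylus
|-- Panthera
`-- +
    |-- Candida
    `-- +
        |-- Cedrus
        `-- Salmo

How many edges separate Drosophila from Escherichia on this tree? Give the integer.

7

The MRCA of Drosophila and Escherichia is the node subtending ((Clostridium,(Drosophila,((Acinonyx,Arabidopsis),Ateles))),(Fagus,((Escherichia,Larix),(Peromyscus,Ursus)))).
From Drosophila up to that node: 3 branches. From Escherichia up to the same node: 4 branches. Total: 3 + 4 = 7.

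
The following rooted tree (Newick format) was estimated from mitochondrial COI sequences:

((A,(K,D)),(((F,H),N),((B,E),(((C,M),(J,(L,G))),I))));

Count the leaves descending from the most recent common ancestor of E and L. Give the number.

8

The MRCA of E and L is the node subtending ((B,E),(((C,M),(J,(L,G))),I)).
That clade contains 8 terminal taxa: B, C, E, G, I, J, L, M.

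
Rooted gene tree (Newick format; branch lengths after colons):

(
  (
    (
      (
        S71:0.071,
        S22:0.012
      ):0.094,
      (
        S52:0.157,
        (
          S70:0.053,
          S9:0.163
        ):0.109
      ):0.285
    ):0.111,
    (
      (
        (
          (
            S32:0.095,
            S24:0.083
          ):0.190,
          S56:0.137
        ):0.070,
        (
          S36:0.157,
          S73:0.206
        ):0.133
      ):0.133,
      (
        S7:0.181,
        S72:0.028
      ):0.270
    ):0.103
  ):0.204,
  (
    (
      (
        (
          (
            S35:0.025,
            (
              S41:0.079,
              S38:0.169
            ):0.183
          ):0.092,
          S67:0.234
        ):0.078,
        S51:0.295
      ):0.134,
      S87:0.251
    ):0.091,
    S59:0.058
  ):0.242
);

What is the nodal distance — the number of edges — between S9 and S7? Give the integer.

The MRCA of S9 and S7 is the node subtending (((S71,S22),(S52,(S70,S9))),((((S32,S24),S56),(S36,S73)),(S7,S72))).
From S9 up to that node: 4 branches. From S7 up to the same node: 3 branches. Total: 4 + 3 = 7.

7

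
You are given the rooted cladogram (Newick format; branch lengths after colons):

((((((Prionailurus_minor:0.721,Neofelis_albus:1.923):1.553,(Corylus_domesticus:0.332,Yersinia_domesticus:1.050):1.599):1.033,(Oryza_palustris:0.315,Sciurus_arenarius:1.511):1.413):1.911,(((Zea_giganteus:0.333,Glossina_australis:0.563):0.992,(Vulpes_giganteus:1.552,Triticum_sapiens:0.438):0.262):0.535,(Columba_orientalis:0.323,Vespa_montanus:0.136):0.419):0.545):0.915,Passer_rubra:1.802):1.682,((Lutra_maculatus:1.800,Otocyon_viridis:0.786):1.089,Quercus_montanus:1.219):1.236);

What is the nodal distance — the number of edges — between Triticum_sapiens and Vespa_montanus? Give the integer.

The MRCA of Triticum_sapiens and Vespa_montanus is the node subtending (((Zea_giganteus,Glossina_australis),(Vulpes_giganteus,Triticum_sapiens)),(Columba_orientalis,Vespa_montanus)).
From Triticum_sapiens up to that node: 3 branches. From Vespa_montanus up to the same node: 2 branches. Total: 3 + 2 = 5.

5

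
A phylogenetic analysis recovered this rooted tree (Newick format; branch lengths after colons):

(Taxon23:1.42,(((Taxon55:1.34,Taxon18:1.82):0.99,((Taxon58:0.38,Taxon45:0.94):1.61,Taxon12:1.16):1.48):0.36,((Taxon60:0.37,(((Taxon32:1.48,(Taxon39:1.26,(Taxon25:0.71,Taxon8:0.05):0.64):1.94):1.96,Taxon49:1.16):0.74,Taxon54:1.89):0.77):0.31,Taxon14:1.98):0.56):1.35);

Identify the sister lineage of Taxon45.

Taxon45 attaches to the tree at the node subtending (Taxon58,Taxon45).
The other lineage descending from that same node — the sister group — is the single tip Taxon58.

Taxon58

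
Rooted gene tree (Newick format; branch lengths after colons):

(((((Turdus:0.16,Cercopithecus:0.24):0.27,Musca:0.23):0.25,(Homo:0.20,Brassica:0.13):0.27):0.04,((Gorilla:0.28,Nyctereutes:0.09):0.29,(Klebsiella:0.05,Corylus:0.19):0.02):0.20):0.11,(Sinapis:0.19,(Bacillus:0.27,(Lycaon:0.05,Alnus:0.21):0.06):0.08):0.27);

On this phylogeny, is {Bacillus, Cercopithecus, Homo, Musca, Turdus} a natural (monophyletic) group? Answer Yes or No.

The MRCA of the listed taxa is the root, so the smallest clade containing them is the whole tree.
That clade also contains Alnus, Brassica, Corylus, Gorilla, Klebsiella, Lycaon, Nyctereutes, Sinapis, which are not in the proposed group, so the group is not monophyletic.

No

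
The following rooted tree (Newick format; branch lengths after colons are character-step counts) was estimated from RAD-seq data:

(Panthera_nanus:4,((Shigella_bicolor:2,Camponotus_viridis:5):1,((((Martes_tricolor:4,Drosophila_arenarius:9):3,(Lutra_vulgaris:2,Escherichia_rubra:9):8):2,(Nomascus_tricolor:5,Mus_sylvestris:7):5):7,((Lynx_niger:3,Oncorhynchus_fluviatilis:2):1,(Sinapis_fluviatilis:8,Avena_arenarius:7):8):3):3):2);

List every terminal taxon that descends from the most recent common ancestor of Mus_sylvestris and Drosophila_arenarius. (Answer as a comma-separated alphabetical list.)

Drosophila_arenarius, Escherichia_rubra, Lutra_vulgaris, Martes_tricolor, Mus_sylvestris, Nomascus_tricolor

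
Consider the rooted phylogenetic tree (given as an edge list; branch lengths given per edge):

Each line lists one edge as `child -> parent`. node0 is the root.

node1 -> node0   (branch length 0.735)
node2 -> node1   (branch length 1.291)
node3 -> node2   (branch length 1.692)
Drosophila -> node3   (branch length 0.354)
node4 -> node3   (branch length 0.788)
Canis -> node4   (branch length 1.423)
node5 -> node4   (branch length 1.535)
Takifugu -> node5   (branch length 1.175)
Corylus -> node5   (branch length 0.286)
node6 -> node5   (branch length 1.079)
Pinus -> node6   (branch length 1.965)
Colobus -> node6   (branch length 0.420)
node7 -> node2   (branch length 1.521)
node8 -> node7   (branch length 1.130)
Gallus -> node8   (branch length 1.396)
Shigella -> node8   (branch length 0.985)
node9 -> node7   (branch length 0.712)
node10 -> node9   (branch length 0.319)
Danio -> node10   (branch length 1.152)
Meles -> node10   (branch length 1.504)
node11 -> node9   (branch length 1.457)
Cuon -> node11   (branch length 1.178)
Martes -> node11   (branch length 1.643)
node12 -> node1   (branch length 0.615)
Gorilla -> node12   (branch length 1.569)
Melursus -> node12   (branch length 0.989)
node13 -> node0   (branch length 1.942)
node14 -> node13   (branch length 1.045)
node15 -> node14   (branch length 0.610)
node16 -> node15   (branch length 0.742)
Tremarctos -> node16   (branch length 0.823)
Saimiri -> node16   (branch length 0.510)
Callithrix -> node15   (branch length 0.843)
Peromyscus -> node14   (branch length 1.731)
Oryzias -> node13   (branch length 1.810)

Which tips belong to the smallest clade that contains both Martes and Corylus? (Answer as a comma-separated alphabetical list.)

Tracing Martes: it sits inside (Cuon,Martes).
Tracing Corylus: it sits inside (Takifugu,Corylus,(Pinus,Colobus)).
The smallest clade enclosing both is ((Drosophila,(Canis,(Takifugu,Corylus,(Pinus,Colobus)))),((Gallus,Shigella),((Danio,Meles),(Cuon,Martes)))); the answer is its 12 terminal taxa in alphabetical order.

Canis, Colobus, Corylus, Cuon, Danio, Drosophila, Gallus, Martes, Meles, Pinus, Shigella, Takifugu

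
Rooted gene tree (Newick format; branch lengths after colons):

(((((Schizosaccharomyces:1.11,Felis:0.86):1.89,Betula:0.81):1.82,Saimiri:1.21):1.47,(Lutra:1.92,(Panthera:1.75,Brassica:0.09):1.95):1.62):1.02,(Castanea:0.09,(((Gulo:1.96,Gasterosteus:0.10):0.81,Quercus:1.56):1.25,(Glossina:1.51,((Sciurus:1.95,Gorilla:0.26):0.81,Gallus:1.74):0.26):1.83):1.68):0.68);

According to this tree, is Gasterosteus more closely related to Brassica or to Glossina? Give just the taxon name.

Glossina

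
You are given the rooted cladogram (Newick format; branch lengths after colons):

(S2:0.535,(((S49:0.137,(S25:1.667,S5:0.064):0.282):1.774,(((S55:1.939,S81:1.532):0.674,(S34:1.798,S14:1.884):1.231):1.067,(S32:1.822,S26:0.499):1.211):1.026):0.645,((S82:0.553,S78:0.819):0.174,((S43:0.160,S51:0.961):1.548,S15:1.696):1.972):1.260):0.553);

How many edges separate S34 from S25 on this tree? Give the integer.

The MRCA of S34 and S25 is the node subtending ((S49,(S25,S5)),(((S55,S81),(S34,S14)),(S32,S26))).
From S34 up to that node: 4 branches. From S25 up to the same node: 3 branches. Total: 4 + 3 = 7.

7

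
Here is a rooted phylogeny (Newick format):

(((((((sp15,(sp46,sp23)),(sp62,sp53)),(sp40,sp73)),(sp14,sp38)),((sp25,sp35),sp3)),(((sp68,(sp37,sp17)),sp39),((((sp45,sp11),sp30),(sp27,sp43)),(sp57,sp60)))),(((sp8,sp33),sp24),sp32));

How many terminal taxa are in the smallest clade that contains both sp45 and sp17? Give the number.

11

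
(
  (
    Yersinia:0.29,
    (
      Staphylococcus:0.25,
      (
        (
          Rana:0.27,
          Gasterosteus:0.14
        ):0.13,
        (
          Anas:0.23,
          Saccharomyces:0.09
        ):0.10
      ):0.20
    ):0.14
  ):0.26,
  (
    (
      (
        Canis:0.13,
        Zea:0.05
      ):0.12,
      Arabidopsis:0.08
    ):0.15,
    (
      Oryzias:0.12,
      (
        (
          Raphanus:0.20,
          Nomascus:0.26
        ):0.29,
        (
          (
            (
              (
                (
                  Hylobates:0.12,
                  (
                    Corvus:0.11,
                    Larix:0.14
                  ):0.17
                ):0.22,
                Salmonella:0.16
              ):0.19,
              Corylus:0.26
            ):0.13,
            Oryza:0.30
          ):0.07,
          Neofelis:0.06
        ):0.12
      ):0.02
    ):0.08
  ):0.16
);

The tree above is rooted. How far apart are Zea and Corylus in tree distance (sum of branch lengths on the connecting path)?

The path runs Zea → … → MRCA → … → Corylus; the MRCA is the node subtending (((Canis,Zea),Arabidopsis),(Oryzias,((Raphanus,Nomascus),(((((Hylobates,(Corvus,Larix)),Salmonella),Corylus),Oryza),Neofelis)))).
Branch lengths along that path: 0.05 + 0.12 + 0.15 + 0.08 + 0.02 + 0.12 + 0.07 + 0.13 + 0.26 = 1.00.

1.00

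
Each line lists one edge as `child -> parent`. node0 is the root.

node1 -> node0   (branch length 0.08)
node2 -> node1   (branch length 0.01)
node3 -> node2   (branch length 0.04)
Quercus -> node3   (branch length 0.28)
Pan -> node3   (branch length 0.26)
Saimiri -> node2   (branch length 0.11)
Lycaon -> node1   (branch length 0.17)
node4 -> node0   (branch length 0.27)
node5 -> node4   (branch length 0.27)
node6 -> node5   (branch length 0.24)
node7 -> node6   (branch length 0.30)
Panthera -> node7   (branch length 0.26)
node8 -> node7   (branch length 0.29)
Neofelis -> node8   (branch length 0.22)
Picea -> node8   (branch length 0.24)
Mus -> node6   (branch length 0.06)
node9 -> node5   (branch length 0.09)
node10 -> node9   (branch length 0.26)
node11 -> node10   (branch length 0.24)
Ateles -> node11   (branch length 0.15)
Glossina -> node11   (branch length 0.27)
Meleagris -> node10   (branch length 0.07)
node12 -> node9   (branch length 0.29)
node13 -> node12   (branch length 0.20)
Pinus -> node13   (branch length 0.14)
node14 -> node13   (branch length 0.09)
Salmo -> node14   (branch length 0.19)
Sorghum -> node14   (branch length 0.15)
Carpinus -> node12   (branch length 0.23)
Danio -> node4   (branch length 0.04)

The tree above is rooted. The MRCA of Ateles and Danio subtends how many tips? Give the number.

The MRCA of Ateles and Danio is the node subtending ((((Panthera,(Neofelis,Picea)),Mus),(((Ateles,Glossina),Meleagris),((Pinus,(Salmo,Sorghum)),Carpinus))),Danio).
That clade contains 12 terminal taxa: Ateles, Carpinus, Danio, Glossina, Meleagris, Mus, Neofelis, Panthera, Picea, Pinus, Salmo, Sorghum.

12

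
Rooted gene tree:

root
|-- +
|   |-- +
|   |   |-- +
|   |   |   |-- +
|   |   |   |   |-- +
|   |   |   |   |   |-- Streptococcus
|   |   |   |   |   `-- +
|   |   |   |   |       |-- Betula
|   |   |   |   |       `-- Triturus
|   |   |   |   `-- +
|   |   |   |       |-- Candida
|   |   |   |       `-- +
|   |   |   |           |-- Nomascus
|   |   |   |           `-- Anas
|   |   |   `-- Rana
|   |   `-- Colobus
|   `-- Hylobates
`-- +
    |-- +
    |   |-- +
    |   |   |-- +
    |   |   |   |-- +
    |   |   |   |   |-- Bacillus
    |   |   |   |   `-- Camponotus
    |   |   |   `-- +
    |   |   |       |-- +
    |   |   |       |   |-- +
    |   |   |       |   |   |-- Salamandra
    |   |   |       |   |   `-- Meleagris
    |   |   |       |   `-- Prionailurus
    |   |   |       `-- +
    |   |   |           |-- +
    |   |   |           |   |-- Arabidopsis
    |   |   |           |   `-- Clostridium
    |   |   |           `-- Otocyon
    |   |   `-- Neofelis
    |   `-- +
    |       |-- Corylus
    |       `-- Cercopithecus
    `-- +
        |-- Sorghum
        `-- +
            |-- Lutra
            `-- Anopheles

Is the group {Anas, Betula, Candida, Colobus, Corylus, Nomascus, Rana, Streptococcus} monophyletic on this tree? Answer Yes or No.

No

The MRCA of the listed taxa is the root, so the smallest clade containing them is the whole tree.
That clade also contains Anopheles, Arabidopsis, Bacillus, Camponotus, Cercopithecus, Clostridium, Hylobates, Lutra, Meleagris, Neofelis, Otocyon, Prionailurus, Salamandra, Sorghum, Triturus, which are not in the proposed group, so the group is not monophyletic.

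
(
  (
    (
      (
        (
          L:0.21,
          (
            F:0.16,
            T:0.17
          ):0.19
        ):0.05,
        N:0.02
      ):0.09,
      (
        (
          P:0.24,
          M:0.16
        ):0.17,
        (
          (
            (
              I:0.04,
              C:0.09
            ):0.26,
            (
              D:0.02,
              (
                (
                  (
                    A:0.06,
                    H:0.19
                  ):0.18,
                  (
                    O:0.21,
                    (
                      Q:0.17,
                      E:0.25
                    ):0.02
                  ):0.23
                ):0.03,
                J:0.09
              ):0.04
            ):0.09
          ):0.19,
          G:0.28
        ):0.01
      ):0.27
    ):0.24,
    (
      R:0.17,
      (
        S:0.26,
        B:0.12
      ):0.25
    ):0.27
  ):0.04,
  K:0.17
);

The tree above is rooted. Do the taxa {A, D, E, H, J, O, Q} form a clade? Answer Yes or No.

Yes

The most recent common ancestor of these taxa subtends (D,(((A,H),(O,(Q,E))),J)).
That clade has exactly 7 tips — every listed taxon and nothing else — so the group is monophyletic.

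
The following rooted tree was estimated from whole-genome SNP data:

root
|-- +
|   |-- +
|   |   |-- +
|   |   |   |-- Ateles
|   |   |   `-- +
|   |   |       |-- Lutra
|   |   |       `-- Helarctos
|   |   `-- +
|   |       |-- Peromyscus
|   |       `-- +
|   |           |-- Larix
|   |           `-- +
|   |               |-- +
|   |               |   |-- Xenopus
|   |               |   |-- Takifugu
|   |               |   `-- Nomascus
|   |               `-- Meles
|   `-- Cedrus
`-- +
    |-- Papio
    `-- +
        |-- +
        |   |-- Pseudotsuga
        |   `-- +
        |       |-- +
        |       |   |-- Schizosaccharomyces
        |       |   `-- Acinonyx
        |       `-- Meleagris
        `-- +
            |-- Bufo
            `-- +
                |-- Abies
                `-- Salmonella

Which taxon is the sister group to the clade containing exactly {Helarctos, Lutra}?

The clade containing exactly {Helarctos, Lutra} attaches to the tree at the node subtending (Ateles,(Lutra,Helarctos)).
The other lineage descending from that same node — the sister group — is the single tip Ateles.

Ateles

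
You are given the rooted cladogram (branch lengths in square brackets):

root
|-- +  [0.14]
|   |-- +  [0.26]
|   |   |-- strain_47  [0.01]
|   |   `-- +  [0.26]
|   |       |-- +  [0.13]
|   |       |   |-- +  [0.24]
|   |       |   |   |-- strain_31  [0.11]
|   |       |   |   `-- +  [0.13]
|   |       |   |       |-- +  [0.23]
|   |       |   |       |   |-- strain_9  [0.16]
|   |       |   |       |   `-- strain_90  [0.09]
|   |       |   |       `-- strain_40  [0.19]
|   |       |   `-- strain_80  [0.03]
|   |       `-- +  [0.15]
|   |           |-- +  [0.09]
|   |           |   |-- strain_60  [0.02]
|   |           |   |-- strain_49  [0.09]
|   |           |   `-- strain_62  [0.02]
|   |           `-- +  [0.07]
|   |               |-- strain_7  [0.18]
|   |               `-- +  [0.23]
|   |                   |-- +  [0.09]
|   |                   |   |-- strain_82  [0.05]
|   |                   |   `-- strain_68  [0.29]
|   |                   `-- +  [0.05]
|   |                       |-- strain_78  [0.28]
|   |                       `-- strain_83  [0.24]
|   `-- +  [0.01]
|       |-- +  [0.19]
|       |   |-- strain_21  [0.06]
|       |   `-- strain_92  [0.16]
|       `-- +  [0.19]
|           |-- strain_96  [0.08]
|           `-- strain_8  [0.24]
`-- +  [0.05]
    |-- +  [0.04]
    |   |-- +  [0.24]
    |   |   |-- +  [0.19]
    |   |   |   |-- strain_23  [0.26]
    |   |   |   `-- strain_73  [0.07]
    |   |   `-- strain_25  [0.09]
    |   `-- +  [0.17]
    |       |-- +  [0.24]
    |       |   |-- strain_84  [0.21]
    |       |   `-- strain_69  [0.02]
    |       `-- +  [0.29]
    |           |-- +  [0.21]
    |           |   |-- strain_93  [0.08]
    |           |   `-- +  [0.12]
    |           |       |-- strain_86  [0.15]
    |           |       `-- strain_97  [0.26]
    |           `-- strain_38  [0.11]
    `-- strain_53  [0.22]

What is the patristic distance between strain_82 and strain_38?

1.91

The path runs strain_82 → … → MRCA → … → strain_38; the MRCA is the root of the tree.
Branch lengths along that path: 0.05 + 0.09 + 0.23 + 0.07 + 0.15 + 0.26 + 0.26 + 0.14 + 0.05 + 0.04 + 0.17 + 0.29 + 0.11 = 1.91.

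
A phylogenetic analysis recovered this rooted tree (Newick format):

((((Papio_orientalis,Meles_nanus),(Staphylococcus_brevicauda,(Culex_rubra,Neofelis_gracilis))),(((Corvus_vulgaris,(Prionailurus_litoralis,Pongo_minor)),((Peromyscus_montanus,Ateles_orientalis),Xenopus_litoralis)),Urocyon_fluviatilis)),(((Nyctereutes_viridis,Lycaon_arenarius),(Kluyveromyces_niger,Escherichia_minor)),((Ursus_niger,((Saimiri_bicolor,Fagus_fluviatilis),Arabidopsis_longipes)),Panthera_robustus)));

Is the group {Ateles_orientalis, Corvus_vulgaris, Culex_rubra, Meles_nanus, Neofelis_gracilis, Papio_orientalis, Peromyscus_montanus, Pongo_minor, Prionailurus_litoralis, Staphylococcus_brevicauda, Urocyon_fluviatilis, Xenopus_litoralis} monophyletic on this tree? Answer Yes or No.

The most recent common ancestor of these taxa subtends (((Papio_orientalis,Meles_nanus),(Staphylococcus_brevicauda,(Culex_rubra,Neofelis_gracilis))),(((Corvus_vulgaris,(Prionailurus_litoralis,Pongo_minor)),((Peromyscus_montanus,Ateles_orientalis),Xenopus_litoralis)),Urocyon_fluviatilis)).
That clade has exactly 12 tips — every listed taxon and nothing else — so the group is monophyletic.

Yes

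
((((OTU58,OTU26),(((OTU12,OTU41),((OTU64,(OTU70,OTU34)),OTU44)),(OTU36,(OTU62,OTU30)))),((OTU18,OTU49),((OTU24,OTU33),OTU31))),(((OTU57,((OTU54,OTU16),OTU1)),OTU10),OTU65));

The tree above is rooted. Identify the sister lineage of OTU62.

OTU30

OTU62 attaches to the tree at the node subtending (OTU62,OTU30).
The other lineage descending from that same node — the sister group — is the single tip OTU30.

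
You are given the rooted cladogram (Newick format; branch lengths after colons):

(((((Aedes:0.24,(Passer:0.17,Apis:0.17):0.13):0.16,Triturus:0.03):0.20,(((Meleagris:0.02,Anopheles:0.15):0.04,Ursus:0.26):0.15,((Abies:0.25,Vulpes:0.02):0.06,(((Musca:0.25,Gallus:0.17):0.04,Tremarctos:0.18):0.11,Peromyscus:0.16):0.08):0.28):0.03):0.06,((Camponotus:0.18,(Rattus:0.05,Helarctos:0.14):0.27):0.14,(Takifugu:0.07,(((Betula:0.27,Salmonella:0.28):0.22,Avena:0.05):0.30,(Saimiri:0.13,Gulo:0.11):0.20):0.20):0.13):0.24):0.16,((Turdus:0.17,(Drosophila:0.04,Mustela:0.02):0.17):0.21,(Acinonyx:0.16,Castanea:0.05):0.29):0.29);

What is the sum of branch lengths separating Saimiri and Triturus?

The path runs Saimiri → … → MRCA → … → Triturus; the MRCA is the node subtending ((((Aedes,(Passer,Apis)),Triturus),(((Meleagris,Anopheles),Ursus),((Abies,Vulpes),(((Musca,Gallus),Tremarctos),Peromyscus)))),((Camponotus,(Rattus,Helarctos)),(Takifugu,(((Betula,Salmonella),Avena),(Saimiri,Gulo))))).
Branch lengths along that path: 0.13 + 0.20 + 0.20 + 0.13 + 0.24 + 0.06 + 0.20 + 0.03 = 1.19.

1.19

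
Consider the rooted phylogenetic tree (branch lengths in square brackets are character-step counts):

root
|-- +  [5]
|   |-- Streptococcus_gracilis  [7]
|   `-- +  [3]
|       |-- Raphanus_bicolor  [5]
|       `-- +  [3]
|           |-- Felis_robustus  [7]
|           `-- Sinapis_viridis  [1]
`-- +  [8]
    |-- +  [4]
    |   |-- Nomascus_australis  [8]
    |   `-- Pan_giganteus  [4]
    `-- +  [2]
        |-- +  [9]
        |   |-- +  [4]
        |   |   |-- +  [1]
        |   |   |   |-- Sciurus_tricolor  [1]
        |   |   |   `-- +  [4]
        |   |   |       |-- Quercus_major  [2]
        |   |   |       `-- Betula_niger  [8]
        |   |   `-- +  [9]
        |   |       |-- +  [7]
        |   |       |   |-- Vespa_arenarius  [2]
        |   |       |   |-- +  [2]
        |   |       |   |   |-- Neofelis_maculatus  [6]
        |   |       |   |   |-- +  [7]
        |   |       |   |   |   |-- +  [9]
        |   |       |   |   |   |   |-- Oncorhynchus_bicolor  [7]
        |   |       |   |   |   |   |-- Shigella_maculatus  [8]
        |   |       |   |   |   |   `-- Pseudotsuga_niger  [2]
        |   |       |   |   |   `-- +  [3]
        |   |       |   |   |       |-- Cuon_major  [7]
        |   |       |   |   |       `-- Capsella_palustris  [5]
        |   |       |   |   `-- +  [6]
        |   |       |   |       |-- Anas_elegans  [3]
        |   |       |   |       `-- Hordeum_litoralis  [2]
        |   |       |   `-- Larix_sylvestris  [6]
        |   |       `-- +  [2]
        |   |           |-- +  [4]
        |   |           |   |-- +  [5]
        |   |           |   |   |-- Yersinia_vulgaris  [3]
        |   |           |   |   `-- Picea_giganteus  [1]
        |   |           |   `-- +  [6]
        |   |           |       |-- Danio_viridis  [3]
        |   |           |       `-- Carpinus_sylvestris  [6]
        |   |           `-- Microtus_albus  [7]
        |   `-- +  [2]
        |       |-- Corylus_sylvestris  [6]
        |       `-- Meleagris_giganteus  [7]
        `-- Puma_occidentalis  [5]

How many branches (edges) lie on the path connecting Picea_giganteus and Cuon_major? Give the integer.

The MRCA of Picea_giganteus and Cuon_major is the node subtending ((Vespa_arenarius,(Neofelis_maculatus,((Oncorhynchus_bicolor,Shigella_maculatus,Pseudotsuga_niger),(Cuon_major,Capsella_palustris)),(Anas_elegans,Hordeum_litoralis)),Larix_sylvestris),(((Yersinia_vulgaris,Picea_giganteus),(Danio_viridis,Carpinus_sylvestris)),Microtus_albus)).
From Picea_giganteus up to that node: 4 branches. From Cuon_major up to the same node: 5 branches. Total: 4 + 5 = 9.

9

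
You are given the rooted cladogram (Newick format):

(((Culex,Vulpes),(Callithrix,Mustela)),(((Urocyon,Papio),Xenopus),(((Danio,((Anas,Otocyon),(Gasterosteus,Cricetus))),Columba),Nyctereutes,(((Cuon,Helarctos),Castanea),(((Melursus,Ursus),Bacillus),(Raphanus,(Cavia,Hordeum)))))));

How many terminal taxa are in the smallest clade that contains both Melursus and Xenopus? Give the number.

19

The MRCA of Melursus and Xenopus is the node subtending (((Urocyon,Papio),Xenopus),(((Danio,((Anas,Otocyon),(Gasterosteus,Cricetus))),Columba),Nyctereutes,(((Cuon,Helarctos),Castanea),(((Melursus,Ursus),Bacillus),(Raphanus,(Cavia,Hordeum)))))).
That clade contains 19 terminal taxa: Anas, Bacillus, Castanea, Cavia, Columba, Cricetus, Cuon, Danio, Gasterosteus, Helarctos, Hordeum, Melursus, Nyctereutes, Otocyon, Papio, Raphanus, Urocyon, Ursus, Xenopus.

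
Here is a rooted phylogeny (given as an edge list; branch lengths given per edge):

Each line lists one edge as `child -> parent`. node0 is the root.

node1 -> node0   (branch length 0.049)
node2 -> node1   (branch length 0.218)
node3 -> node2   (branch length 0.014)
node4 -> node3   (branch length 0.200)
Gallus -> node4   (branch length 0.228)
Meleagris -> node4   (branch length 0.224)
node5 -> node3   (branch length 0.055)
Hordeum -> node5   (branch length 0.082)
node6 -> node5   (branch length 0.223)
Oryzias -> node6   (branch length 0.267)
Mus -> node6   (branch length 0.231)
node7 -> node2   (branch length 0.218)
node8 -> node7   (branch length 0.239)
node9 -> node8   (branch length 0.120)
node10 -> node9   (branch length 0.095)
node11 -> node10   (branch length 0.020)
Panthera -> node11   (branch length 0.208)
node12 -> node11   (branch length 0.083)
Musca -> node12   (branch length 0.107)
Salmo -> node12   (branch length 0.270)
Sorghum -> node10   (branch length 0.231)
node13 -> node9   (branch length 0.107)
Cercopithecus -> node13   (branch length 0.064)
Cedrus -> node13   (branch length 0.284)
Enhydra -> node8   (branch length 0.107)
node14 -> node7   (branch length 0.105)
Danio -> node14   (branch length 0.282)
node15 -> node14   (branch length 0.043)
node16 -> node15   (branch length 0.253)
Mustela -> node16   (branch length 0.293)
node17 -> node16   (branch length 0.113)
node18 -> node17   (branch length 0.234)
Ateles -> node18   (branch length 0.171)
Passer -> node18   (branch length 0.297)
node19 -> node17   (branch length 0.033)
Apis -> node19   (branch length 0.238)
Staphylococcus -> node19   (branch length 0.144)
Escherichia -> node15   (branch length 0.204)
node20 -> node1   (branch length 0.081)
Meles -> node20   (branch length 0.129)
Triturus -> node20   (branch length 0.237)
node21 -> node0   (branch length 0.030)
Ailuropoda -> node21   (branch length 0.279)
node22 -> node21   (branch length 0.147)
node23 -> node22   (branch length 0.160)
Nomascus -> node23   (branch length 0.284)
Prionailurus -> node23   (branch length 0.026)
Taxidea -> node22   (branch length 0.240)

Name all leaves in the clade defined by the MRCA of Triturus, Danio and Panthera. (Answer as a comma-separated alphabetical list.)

Tracing Triturus: it sits inside (Meles,Triturus).
Tracing Danio: it sits inside (Danio,((Mustela,((Ateles,Passer),(Apis,Staphylococcus))),Escherichia)).
Tracing Panthera: it sits inside (Panthera,(Musca,Salmo)).
The smallest clade enclosing all 3 is ((((Gallus,Meleagris),(Hordeum,(Oryzias,Mus))),(((((Panthera,(Musca,Salmo)),Sorghum),(Cercopithecus,Cedrus)),Enhydra),(Danio,((Mustela,((Ateles,Passer),(Apis,Staphylococcus))),Escherichia)))),(Meles,Triturus)); the answer is its 21 terminal taxa in alphabetical order.

Apis, Ateles, Cedrus, Cercopithecus, Danio, Enhydra, Escherichia, Gallus, Hordeum, Meleagris, Meles, Mus, Musca, Mustela, Oryzias, Panthera, Passer, Salmo, Sorghum, Staphylococcus, Triturus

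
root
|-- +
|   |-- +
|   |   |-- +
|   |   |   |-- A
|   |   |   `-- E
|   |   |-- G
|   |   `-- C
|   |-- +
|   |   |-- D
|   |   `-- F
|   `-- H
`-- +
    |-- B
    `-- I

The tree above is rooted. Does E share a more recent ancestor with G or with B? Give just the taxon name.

G

The MRCA of E and G subtends ((A,E),G,C) (4 taxa).
The MRCA of E and B is the root, subtending the entire tree (9 taxa).
The first is nested inside the second, so E shares a more recent common ancestor with G.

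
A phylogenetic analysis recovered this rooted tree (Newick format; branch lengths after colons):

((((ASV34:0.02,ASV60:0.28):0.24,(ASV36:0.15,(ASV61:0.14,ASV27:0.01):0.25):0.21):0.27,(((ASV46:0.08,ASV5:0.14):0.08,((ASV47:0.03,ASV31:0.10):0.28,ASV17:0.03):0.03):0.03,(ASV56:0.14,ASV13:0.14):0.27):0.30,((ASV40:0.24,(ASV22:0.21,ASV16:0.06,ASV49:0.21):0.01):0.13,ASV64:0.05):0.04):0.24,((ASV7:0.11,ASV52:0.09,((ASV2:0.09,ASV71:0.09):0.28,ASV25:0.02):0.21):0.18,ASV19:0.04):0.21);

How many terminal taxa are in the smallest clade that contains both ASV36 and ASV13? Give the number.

17

The MRCA of ASV36 and ASV13 is the node subtending (((ASV34,ASV60),(ASV36,(ASV61,ASV27))),(((ASV46,ASV5),((ASV47,ASV31),ASV17)),(ASV56,ASV13)),((ASV40,(ASV22,ASV16,ASV49)),ASV64)).
That clade contains 17 terminal taxa: ASV13, ASV16, ASV17, ASV22, ASV27, ASV31, ASV34, ASV36, ASV40, ASV46, ASV47, ASV49, ASV5, ASV56, ASV60, ASV61, ASV64.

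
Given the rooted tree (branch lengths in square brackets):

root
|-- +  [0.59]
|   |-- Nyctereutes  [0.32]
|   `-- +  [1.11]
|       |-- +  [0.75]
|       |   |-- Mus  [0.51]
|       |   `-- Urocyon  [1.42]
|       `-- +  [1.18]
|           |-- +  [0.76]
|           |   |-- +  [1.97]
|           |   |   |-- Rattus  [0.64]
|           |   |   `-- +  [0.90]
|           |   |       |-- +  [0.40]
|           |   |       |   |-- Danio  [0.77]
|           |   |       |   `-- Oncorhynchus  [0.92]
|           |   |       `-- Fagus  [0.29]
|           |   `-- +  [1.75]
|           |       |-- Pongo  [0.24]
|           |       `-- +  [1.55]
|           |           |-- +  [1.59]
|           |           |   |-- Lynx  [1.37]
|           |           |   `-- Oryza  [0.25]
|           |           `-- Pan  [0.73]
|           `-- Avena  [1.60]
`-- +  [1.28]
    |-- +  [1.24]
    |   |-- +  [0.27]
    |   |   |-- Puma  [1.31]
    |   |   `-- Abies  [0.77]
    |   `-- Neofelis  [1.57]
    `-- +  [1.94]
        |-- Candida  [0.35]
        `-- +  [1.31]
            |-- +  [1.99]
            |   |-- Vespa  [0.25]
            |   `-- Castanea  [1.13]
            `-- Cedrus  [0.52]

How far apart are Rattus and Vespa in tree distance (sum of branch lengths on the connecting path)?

The path runs Rattus → … → MRCA → … → Vespa; the MRCA is the root of the tree.
Branch lengths along that path: 0.64 + 1.97 + 0.76 + 1.18 + 1.11 + 0.59 + 1.28 + 1.94 + 1.31 + 1.99 + 0.25 = 13.02.

13.02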